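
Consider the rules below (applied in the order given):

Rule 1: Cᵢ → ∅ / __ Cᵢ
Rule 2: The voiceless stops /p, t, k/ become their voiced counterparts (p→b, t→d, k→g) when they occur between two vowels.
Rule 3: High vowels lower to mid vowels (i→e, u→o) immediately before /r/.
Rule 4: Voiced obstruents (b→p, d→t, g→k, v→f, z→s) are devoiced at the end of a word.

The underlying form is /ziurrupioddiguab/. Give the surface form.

Rule 1 (degemination): /rr/ is a geminate; the first /r/ deletes. /dd/ is a geminate; the first /d/ deletes. /ziurrupioddiguab/ → ziurupiodiguab.
Rule 2 (intervocalic voicing): /p/ is a voiceless stop between vowels /u/ and /i/, so it voices to [b]. /ziurupiodiguab/ → ziurubiodiguab.
Rule 3 (pre-rhotic lowering): /u/ is a high vowel immediately before /r/, so it lowers to [o]. /ziurubiodiguab/ → ziorubiodiguab.
Rule 4 (final devoicing): /b/ is a voiced obstruent in word-final position, so it devoices to [p]. /ziorubiodiguab/ → ziorubiodiguap.

ziorubiodiguap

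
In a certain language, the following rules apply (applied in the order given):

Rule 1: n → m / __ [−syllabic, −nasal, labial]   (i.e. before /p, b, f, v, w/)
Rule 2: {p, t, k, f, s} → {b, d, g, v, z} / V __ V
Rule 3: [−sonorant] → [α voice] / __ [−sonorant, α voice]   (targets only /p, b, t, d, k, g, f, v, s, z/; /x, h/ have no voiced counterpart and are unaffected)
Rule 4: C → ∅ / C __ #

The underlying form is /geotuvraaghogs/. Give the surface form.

geoduvraakhok

Rule 1 (nasal place assimilation): no segment meets the environment; /geotuvraaghogs/ is unchanged.
Rule 2 (intervocalic voicing): /t/ is a voiceless obstruent between vowels /o/ and /u/, so it voices to [d]. /geotuvraaghogs/ → geoduvraaghogs.
Rule 3 (regressive voicing assimilation): /g/ precedes the voiceless obstruent /h/, so it devoices to [k] by assimilation. /g/ precedes the voiceless obstruent /s/, so it devoices to [k] by assimilation. /geoduvraaghogs/ → geoduvraakhoks.
Rule 4 (final cluster simplification): /s/ is the second consonant of a word-final cluster /ks/, so it deletes. /geoduvraakhoks/ → geoduvraakhok.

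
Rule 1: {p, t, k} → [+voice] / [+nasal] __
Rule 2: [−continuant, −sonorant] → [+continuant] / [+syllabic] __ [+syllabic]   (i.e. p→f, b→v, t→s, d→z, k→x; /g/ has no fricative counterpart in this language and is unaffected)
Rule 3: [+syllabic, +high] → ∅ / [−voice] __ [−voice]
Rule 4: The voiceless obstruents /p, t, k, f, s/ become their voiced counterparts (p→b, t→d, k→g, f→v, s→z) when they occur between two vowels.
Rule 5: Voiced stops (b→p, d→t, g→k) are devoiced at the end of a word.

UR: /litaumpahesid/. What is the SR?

lizaumbahezit

Rule 1 (post-nasal voicing): /p/ is a voiceless stop immediately after the nasal /m/, so it voices to [b]. /litaumpahesid/ → litaumbahesid.
Rule 2 (intervocalic spirantization): /t/ is a stop between vowels /i/ and /a/, so it spirantizes to the fricative [s]. /litaumbahesid/ → lisaumbahesid.
Rule 3 (high vowel syncope): no segment meets the environment; /lisaumbahesid/ is unchanged.
Rule 4 (intervocalic voicing): /s/ is a voiceless obstruent between vowels /i/ and /a/, so it voices to [z]. /s/ is a voiceless obstruent between vowels /e/ and /i/, so it voices to [z]. /lisaumbahesid/ → lizaumbahezid.
Rule 5 (final devoicing): /d/ is a voiced stop in word-final position, so it devoices to [t]. /lizaumbahezid/ → lizaumbahezit.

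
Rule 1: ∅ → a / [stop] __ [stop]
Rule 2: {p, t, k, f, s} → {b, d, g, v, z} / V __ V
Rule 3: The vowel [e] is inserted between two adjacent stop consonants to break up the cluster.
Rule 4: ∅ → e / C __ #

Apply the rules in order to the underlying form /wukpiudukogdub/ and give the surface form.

Rule 1 (stop-cluster a-epenthesis): /k/ and /p/ form a stop–stop cluster, so [a] is inserted between them. /g/ and /d/ form a stop–stop cluster, so [a] is inserted between them. /wukpiudukogdub/ → wukapiudukogadub.
Rule 2 (intervocalic voicing): /k/ is a voiceless obstruent between vowels /u/ and /a/, so it voices to [g]. /p/ is a voiceless obstruent between vowels /a/ and /i/, so it voices to [b]. /k/ is a voiceless obstruent between vowels /u/ and /o/, so it voices to [g]. /wukapiudukogadub/ → wugabiudugogadub.
Rule 3 (stop-cluster e-epenthesis): no segment meets the environment; /wugabiudugogadub/ is unchanged.
Rule 4 (final e-epenthesis): the form ends in the consonant /b/, so [e] is inserted word-finally. /wugabiudugogadub/ → wugabiudugogadube.

wugabiudugogadube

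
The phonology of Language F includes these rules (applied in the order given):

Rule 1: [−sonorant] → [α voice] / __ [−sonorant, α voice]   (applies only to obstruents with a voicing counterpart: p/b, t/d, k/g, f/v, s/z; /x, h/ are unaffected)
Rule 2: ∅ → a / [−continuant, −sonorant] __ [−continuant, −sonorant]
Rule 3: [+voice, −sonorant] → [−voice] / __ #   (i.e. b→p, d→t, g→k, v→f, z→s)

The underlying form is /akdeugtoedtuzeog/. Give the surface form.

Rule 1 (regressive voicing assimilation): /k/ precedes the voiced obstruent /d/, so it voices to [g] by assimilation. /g/ precedes the voiceless obstruent /t/, so it devoices to [k] by assimilation. /d/ precedes the voiceless obstruent /t/, so it devoices to [t] by assimilation. /akdeugtoedtuzeog/ → agdeuktoettuzeog.
Rule 2 (stop-cluster a-epenthesis): /g/ and /d/ form a stop–stop cluster, so [a] is inserted between them. /k/ and /t/ form a stop–stop cluster, so [a] is inserted between them. /t/ and /t/ form a stop–stop cluster, so [a] is inserted between them. /agdeuktoettuzeog/ → agadeukatoetatuzeog.
Rule 3 (final devoicing): /g/ is a voiced obstruent in word-final position, so it devoices to [k]. /agadeukatoetatuzeog/ → agadeukatoetatuzeok.

agadeukatoetatuzeok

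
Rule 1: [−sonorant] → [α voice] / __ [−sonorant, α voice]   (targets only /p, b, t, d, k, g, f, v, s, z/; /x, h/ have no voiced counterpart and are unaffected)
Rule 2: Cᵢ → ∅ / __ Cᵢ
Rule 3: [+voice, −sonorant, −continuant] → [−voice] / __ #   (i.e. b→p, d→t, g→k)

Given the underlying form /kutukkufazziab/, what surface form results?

Rule 1 (regressive voicing assimilation): no segment meets the environment; /kutukkufazziab/ is unchanged.
Rule 2 (degemination): /kk/ is a geminate; the first /k/ deletes. /zz/ is a geminate; the first /z/ deletes. /kutukkufazziab/ → kutukufaziab.
Rule 3 (final devoicing): /b/ is a voiced stop in word-final position, so it devoices to [p]. /kutukufaziab/ → kutukufaziap.

kutukufaziap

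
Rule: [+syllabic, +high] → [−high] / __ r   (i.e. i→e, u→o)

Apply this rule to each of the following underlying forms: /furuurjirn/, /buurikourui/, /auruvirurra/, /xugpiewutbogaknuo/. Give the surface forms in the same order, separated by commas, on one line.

/furuurjirn/: /u/ is a high vowel immediately before /r/, so it lowers to [o]. /u/ is a high vowel immediately before /r/, so it lowers to [o]. /i/ is a high vowel immediately before /r/, so it lowers to [e]. → [foruorjern].
/buurikourui/: /u/ is a high vowel immediately before /r/, so it lowers to [o]. /u/ is a high vowel immediately before /r/, so it lowers to [o]. → [buorikoorui].
/auruvirurra/: /u/ is a high vowel immediately before /r/, so it lowers to [o]. /i/ is a high vowel immediately before /r/, so it lowers to [e]. /u/ is a high vowel immediately before /r/, so it lowers to [o]. → [aoruverorra].
/xugpiewutbogaknuo/: the rule's environment is not met; surfaces unchanged as [xugpiewutbogaknuo].

foruorjern, buorikoorui, aoruverorra, xugpiewutbogaknuo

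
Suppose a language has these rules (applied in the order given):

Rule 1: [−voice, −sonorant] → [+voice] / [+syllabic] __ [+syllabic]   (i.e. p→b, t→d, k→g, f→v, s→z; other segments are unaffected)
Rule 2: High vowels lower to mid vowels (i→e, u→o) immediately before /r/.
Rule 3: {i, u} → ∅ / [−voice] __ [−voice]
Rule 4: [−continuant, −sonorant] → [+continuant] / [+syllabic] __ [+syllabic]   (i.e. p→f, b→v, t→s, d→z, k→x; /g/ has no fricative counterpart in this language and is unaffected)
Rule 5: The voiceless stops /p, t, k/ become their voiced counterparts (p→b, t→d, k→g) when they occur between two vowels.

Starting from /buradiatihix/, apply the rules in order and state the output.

boraziazihx

Rule 1 (intervocalic voicing): /t/ is a voiceless obstruent between vowels /a/ and /i/, so it voices to [d]. /buradiatihix/ → buradiadihix.
Rule 2 (pre-rhotic lowering): /u/ is a high vowel immediately before /r/, so it lowers to [o]. /buradiadihix/ → boradiadihix.
Rule 3 (high vowel syncope): /i/ is a high vowel flanked by voiceless consonants /h/ and /x/, so it deletes. /boradiadihix/ → boradiadihx.
Rule 4 (intervocalic spirantization): /d/ is a stop between vowels /a/ and /i/, so it spirantizes to the fricative [z]. /d/ is a stop between vowels /a/ and /i/, so it spirantizes to the fricative [z]. /boradiadihx/ → boraziazihx.
Rule 5 (intervocalic voicing): no segment meets the environment; /boraziazihx/ is unchanged.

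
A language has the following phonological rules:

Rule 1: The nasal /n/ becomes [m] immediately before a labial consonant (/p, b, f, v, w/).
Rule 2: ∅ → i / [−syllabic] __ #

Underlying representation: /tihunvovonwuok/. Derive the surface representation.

tihumvovomwuoki

Rule 1 (nasal place assimilation): /n/ precedes the labial consonant /v/, so it assimilates in place to [m]. /n/ precedes the labial consonant /w/, so it assimilates in place to [m]. /tihunvovonwuok/ → tihumvovomwuok.
Rule 2 (final i-epenthesis): the form ends in the consonant /k/, so [i] is inserted word-finally. /tihumvovomwuok/ → tihumvovomwuoki.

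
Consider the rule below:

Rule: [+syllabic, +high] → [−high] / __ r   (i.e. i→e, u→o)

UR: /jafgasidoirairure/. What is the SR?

jafgasidoeraerore

/i/ is a high vowel immediately before /r/, so it lowers to [e].
/i/ is a high vowel immediately before /r/, so it lowers to [e].
/u/ is a high vowel immediately before /r/, so it lowers to [o].
The other instance of /i/ does not occur in the required environment and remains unchanged.
Surface form: [jafgasidoeraerore].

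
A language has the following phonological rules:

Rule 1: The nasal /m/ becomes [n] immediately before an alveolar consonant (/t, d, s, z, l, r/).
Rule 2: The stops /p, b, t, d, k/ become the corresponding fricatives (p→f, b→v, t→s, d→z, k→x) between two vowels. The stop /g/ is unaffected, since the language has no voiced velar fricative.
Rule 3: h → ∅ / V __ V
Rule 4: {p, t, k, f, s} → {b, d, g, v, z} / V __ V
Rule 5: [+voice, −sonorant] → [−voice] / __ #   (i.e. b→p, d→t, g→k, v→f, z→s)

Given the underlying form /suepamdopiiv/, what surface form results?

Rule 1 (nasal place assimilation): /m/ precedes the alveolar consonant /d/, so it assimilates in place to [n]. /suepamdopiiv/ → suepandopiiv.
Rule 2 (intervocalic spirantization): /p/ is a stop between vowels /e/ and /a/, so it spirantizes to the fricative [f]. /p/ is a stop between vowels /o/ and /i/, so it spirantizes to the fricative [f]. /suepandopiiv/ → suefandofiiv.
Rule 3 (intervocalic h-deletion): no segment meets the environment; /suefandofiiv/ is unchanged.
Rule 4 (intervocalic voicing): /f/ is a voiceless obstruent between vowels /e/ and /a/, so it voices to [v]. /f/ is a voiceless obstruent between vowels /o/ and /i/, so it voices to [v]. /suefandofiiv/ → suevandoviiv.
Rule 5 (final devoicing): /v/ is a voiced obstruent in word-final position, so it devoices to [f]. /suevandoviiv/ → suevandoviif.

suevandoviif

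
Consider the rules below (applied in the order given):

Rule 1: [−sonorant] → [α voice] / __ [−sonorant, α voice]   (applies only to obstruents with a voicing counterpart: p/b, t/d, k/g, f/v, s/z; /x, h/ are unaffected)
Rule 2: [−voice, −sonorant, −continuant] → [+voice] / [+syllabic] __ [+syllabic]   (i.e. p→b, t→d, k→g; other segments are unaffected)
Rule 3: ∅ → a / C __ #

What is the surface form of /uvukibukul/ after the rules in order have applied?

uvugibugula

Rule 1 (regressive voicing assimilation): no segment meets the environment; /uvukibukul/ is unchanged.
Rule 2 (intervocalic voicing): /k/ is a voiceless stop between vowels /u/ and /i/, so it voices to [g]. /k/ is a voiceless stop between vowels /u/ and /u/, so it voices to [g]. /uvukibukul/ → uvugibugul.
Rule 3 (final a-epenthesis): the form ends in the consonant /l/, so [a] is inserted word-finally. /uvugibugul/ → uvugibugula.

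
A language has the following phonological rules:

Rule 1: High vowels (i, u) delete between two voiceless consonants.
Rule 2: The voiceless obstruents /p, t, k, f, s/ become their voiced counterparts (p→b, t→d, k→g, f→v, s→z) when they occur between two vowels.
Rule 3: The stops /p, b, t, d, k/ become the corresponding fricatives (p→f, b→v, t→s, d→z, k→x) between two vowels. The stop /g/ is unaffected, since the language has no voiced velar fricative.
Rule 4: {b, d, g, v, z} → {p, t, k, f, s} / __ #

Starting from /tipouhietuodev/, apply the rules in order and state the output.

Rule 1 (high vowel syncope): /i/ is a high vowel flanked by voiceless consonants /t/ and /p/, so it deletes. /tipouhietuodev/ → tpouhietuodev.
Rule 2 (intervocalic voicing): /t/ is a voiceless obstruent between vowels /e/ and /u/, so it voices to [d]. /tpouhietuodev/ → tpouhieduodev.
Rule 3 (intervocalic spirantization): /d/ is a stop between vowels /e/ and /u/, so it spirantizes to the fricative [z]. /d/ is a stop between vowels /o/ and /e/, so it spirantizes to the fricative [z]. /tpouhieduodev/ → tpouhiezuozev.
Rule 4 (final devoicing): /v/ is a voiced obstruent in word-final position, so it devoices to [f]. /tpouhiezuozev/ → tpouhiezuozef.

tpouhiezuozef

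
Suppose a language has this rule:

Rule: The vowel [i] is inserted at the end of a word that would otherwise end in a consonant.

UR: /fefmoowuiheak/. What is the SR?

the form ends in the consonant /k/, so [i] is inserted word-finally.
Surface form: [fefmoowuiheaki].

fefmoowuiheaki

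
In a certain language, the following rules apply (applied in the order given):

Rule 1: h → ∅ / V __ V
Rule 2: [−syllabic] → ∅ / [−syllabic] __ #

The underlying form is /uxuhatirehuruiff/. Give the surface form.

Rule 1 (intervocalic h-deletion): /h/ occurs between vowels /u/ and /a/, so it deletes. /h/ occurs between vowels /e/ and /u/, so it deletes. /uxuhatirehuruiff/ → uxuatireuruiff.
Rule 2 (final cluster simplification): /f/ is the second consonant of a word-final cluster /ff/, so it deletes. /uxuatireuruiff/ → uxuatireuruif.

uxuatireuruif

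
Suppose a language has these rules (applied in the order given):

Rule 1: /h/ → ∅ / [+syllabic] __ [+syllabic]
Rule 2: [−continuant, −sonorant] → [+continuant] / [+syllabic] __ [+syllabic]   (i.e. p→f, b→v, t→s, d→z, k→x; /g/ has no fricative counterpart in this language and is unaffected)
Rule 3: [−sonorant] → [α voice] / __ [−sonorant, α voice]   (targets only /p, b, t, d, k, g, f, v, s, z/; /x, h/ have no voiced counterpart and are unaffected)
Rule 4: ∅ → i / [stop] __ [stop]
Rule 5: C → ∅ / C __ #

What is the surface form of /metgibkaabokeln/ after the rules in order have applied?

Rule 1 (intervocalic h-deletion): no segment meets the environment; /metgibkaabokeln/ is unchanged.
Rule 2 (intervocalic spirantization): /b/ is a stop between vowels /a/ and /o/, so it spirantizes to the fricative [v]. /k/ is a stop between vowels /o/ and /e/, so it spirantizes to the fricative [x]. /metgibkaabokeln/ → metgibkaavoxeln.
Rule 3 (regressive voicing assimilation): /t/ precedes the voiced obstruent /g/, so it voices to [d] by assimilation. /b/ precedes the voiceless obstruent /k/, so it devoices to [p] by assimilation. /metgibkaavoxeln/ → medgipkaavoxeln.
Rule 4 (stop-cluster i-epenthesis): /d/ and /g/ form a stop–stop cluster, so [i] is inserted between them. /p/ and /k/ form a stop–stop cluster, so [i] is inserted between them. /medgipkaavoxeln/ → medigipikaavoxeln.
Rule 5 (final cluster simplification): /n/ is the second consonant of a word-final cluster /ln/, so it deletes. /medigipikaavoxeln/ → medigipikaavoxel.

medigipikaavoxel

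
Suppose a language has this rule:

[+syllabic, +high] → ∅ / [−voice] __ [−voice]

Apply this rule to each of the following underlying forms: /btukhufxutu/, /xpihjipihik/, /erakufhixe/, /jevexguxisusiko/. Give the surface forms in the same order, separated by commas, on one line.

btkhfxtu, xphjiphk, erakfhxe, jevexguxssko

/btukhufxutu/: /u/ is a high vowel flanked by voiceless consonants /t/ and /k/, so it deletes. /u/ is a high vowel flanked by voiceless consonants /h/ and /f/, so it deletes. /u/ is a high vowel flanked by voiceless consonants /x/ and /t/, so it deletes. → [btkhfxtu].
/xpihjipihik/: /i/ is a high vowel flanked by voiceless consonants /p/ and /h/, so it deletes. /i/ is a high vowel flanked by voiceless consonants /p/ and /h/, so it deletes. /i/ is a high vowel flanked by voiceless consonants /h/ and /k/, so it deletes. → [xphjiphk].
/erakufhixe/: /u/ is a high vowel flanked by voiceless consonants /k/ and /f/, so it deletes. /i/ is a high vowel flanked by voiceless consonants /h/ and /x/, so it deletes. → [erakfhxe].
/jevexguxisusiko/: /i/ is a high vowel flanked by voiceless consonants /x/ and /s/, so it deletes. /u/ is a high vowel flanked by voiceless consonants /s/ and /s/, so it deletes. /i/ is a high vowel flanked by voiceless consonants /s/ and /k/, so it deletes. → [jevexguxssko].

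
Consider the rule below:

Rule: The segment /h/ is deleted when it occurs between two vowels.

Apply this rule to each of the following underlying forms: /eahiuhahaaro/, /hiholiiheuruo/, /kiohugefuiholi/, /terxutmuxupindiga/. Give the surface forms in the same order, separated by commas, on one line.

eaiuaaaro, hioliieuruo, kiougefuioli, terxutmuxupindiga

/eahiuhahaaro/: /h/ occurs between vowels /a/ and /i/, so it deletes. /h/ occurs between vowels /u/ and /a/, so it deletes. /h/ occurs between vowels /a/ and /a/, so it deletes. → [eaiuaaaro].
/hiholiiheuruo/: /h/ occurs between vowels /i/ and /o/, so it deletes. /h/ occurs between vowels /i/ and /e/, so it deletes. → [hioliieuruo].
/kiohugefuiholi/: /h/ occurs between vowels /o/ and /u/, so it deletes. /h/ occurs between vowels /i/ and /o/, so it deletes. → [kiougefuioli].
/terxutmuxupindiga/: the rule's environment is not met; surfaces unchanged as [terxutmuxupindiga].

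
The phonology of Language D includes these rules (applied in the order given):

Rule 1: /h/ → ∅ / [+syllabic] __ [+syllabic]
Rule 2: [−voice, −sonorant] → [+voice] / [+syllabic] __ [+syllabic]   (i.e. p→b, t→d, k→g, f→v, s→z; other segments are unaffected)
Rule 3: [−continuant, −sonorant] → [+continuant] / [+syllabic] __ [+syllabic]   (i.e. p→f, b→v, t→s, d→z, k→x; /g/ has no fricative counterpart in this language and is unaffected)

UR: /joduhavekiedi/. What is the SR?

jozuavegiezi

Rule 1 (intervocalic h-deletion): /h/ occurs between vowels /u/ and /a/, so it deletes. /joduhavekiedi/ → joduavekiedi.
Rule 2 (intervocalic voicing): /k/ is a voiceless obstruent between vowels /e/ and /i/, so it voices to [g]. /joduavekiedi/ → joduavegiedi.
Rule 3 (intervocalic spirantization): /d/ is a stop between vowels /o/ and /u/, so it spirantizes to the fricative [z]. /d/ is a stop between vowels /e/ and /i/, so it spirantizes to the fricative [z]. /joduavegiedi/ → jozuavegiezi.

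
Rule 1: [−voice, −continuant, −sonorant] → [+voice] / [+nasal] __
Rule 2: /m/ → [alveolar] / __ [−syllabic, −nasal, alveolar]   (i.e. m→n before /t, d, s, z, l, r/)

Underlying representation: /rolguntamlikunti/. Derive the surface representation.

rolgundanlikundi

Rule 1 (post-nasal voicing): /t/ is a voiceless stop immediately after the nasal /n/, so it voices to [d]. /t/ is a voiceless stop immediately after the nasal /n/, so it voices to [d]. /rolguntamlikunti/ → rolgundamlikundi.
Rule 2 (nasal place assimilation): /m/ precedes the alveolar consonant /l/, so it assimilates in place to [n]. /rolgundamlikundi/ → rolgundanlikundi.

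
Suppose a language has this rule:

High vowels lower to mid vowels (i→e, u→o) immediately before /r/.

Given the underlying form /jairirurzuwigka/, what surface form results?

Scanning /jairirurzuwigka/: /i/ is a high vowel immediately before /r/, so it lowers to [e]; /i/ is a high vowel immediately before /r/, so it lowers to [e]; /u/ is a high vowel immediately before /r/, so it lowers to [o]; /u/ at position 10 is not in the conditioning environment; /i/ at position 12 is not in the conditioning environment.
Result: [jaererorzuwigka].

jaererorzuwigka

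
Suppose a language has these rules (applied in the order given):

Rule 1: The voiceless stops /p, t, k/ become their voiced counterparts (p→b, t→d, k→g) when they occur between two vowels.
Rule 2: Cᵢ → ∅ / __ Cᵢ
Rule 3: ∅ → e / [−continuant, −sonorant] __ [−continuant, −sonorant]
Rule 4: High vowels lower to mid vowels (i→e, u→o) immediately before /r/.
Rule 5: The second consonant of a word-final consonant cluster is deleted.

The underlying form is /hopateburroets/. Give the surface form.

Rule 1 (intervocalic voicing): /p/ is a voiceless stop between vowels /o/ and /a/, so it voices to [b]. /t/ is a voiceless stop between vowels /a/ and /e/, so it voices to [d]. /hopateburroets/ → hobadeburroets.
Rule 2 (degemination): /rr/ is a geminate; the first /r/ deletes. /hobadeburroets/ → hobadeburoets.
Rule 3 (stop-cluster e-epenthesis): no segment meets the environment; /hobadeburoets/ is unchanged.
Rule 4 (pre-rhotic lowering): /u/ is a high vowel immediately before /r/, so it lowers to [o]. /hobadeburoets/ → hobadeboroets.
Rule 5 (final cluster simplification): /s/ is the second consonant of a word-final cluster /ts/, so it deletes. /hobadeboroets/ → hobadeboroet.

hobadeboroet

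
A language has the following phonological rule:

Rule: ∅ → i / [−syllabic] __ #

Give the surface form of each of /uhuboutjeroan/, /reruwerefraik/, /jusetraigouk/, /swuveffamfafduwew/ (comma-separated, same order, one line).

/uhuboutjeroan/: the form ends in the consonant /n/, so [i] is inserted word-finally. → [uhuboutjeroani].
/reruwerefraik/: the form ends in the consonant /k/, so [i] is inserted word-finally. → [reruwerefraiki].
/jusetraigouk/: the form ends in the consonant /k/, so [i] is inserted word-finally. → [jusetraigouki].
/swuveffamfafduwew/: the form ends in the consonant /w/, so [i] is inserted word-finally. → [swuveffamfafduwewi].

uhuboutjeroani, reruwerefraiki, jusetraigouki, swuveffamfafduwewi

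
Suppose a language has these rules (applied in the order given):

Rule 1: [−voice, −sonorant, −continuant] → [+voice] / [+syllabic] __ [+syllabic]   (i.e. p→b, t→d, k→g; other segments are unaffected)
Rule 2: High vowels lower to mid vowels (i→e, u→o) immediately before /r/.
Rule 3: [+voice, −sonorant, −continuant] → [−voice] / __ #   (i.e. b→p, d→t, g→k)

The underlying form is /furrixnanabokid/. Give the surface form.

Rule 1 (intervocalic voicing): /k/ is a voiceless stop between vowels /o/ and /i/, so it voices to [g]. /furrixnanabokid/ → furrixnanabogid.
Rule 2 (pre-rhotic lowering): /u/ is a high vowel immediately before /r/, so it lowers to [o]. /furrixnanabogid/ → forrixnanabogid.
Rule 3 (final devoicing): /d/ is a voiced stop in word-final position, so it devoices to [t]. /forrixnanabogid/ → forrixnanabogit.

forrixnanabogit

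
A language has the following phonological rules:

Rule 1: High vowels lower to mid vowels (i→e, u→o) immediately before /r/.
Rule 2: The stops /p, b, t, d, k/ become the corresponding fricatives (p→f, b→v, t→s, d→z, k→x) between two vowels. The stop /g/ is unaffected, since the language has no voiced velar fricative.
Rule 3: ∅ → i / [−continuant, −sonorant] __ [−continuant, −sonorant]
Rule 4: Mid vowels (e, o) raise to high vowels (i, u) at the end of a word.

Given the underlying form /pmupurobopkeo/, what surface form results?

Rule 1 (pre-rhotic lowering): /u/ is a high vowel immediately before /r/, so it lowers to [o]. /pmupurobopkeo/ → pmuporobopkeo.
Rule 2 (intervocalic spirantization): /p/ is a stop between vowels /u/ and /o/, so it spirantizes to the fricative [f]. /b/ is a stop between vowels /o/ and /o/, so it spirantizes to the fricative [v]. /pmuporobopkeo/ → pmuforovopkeo.
Rule 3 (stop-cluster i-epenthesis): /p/ and /k/ form a stop–stop cluster, so [i] is inserted between them. /pmuforovopkeo/ → pmuforovopikeo.
Rule 4 (final vowel raising): /o/ is a mid vowel in word-final position, so it raises to [u]. /pmuforovopikeo/ → pmuforovopikeu.

pmuforovopikeu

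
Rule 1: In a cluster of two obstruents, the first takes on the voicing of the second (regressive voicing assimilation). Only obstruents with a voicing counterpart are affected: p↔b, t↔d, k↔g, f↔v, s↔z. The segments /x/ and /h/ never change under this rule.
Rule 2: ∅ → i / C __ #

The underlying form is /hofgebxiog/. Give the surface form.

hovgepxiogi

Rule 1 (regressive voicing assimilation): /f/ precedes the voiced obstruent /g/, so it voices to [v] by assimilation. /b/ precedes the voiceless obstruent /x/, so it devoices to [p] by assimilation. /hofgebxiog/ → hovgepxiog.
Rule 2 (final i-epenthesis): the form ends in the consonant /g/, so [i] is inserted word-finally. /hovgepxiog/ → hovgepxiogi.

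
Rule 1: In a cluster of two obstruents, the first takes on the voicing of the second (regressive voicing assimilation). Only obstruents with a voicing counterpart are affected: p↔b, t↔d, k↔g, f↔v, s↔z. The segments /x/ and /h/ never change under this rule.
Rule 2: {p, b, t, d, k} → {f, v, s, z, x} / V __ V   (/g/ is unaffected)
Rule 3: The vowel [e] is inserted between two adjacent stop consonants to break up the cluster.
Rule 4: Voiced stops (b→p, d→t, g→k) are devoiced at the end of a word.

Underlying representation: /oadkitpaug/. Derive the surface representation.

Rule 1 (regressive voicing assimilation): /d/ precedes the voiceless obstruent /k/, so it devoices to [t] by assimilation. /oadkitpaug/ → oatkitpaug.
Rule 2 (intervocalic spirantization): no segment meets the environment; /oatkitpaug/ is unchanged.
Rule 3 (stop-cluster e-epenthesis): /t/ and /k/ form a stop–stop cluster, so [e] is inserted between them. /t/ and /p/ form a stop–stop cluster, so [e] is inserted between them. /oatkitpaug/ → oatekitepaug.
Rule 4 (final devoicing): /g/ is a voiced stop in word-final position, so it devoices to [k]. /oatekitepaug/ → oatekitepauk.

oatekitepauk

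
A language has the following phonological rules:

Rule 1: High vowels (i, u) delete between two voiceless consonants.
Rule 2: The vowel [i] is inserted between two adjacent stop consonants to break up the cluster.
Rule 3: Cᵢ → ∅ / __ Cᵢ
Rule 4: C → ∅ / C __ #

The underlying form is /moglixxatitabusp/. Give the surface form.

moglixatitabus

Rule 1 (high vowel syncope): /i/ is a high vowel flanked by voiceless consonants /t/ and /t/, so it deletes. /moglixxatitabusp/ → moglixxattabusp.
Rule 2 (stop-cluster i-epenthesis): /t/ and /t/ form a stop–stop cluster, so [i] is inserted between them. /moglixxattabusp/ → moglixxatitabusp.
Rule 3 (degemination): /xx/ is a geminate; the first /x/ deletes. /moglixxatitabusp/ → moglixatitabusp.
Rule 4 (final cluster simplification): /p/ is the second consonant of a word-final cluster /sp/, so it deletes. /moglixatitabusp/ → moglixatitabus.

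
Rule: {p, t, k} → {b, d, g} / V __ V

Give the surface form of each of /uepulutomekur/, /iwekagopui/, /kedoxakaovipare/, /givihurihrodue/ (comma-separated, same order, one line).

uebuludomegur, iwegagobui, kedoxagaovibare, givihurihrodue

/uepulutomekur/: /p/ is a voiceless stop between vowels /e/ and /u/, so it voices to [b]. /t/ is a voiceless stop between vowels /u/ and /o/, so it voices to [d]. /k/ is a voiceless stop between vowels /e/ and /u/, so it voices to [g]. → [uebuludomegur].
/iwekagopui/: /k/ is a voiceless stop between vowels /e/ and /a/, so it voices to [g]. /p/ is a voiceless stop between vowels /o/ and /u/, so it voices to [b]. → [iwegagobui].
/kedoxakaovipare/: /k/ is a voiceless stop between vowels /a/ and /a/, so it voices to [g]. /p/ is a voiceless stop between vowels /i/ and /a/, so it voices to [b]. → [kedoxagaovibare].
/givihurihrodue/: the rule's environment is not met; surfaces unchanged as [givihurihrodue].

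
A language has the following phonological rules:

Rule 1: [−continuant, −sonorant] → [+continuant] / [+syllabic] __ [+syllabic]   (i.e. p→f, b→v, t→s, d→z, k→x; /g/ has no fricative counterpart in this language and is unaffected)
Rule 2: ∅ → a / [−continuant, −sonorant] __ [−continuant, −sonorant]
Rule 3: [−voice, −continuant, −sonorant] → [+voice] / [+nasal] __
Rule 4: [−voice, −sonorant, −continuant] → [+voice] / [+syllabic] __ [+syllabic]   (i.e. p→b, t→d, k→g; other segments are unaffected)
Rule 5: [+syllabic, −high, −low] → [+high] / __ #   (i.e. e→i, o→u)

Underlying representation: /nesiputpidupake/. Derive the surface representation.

Rule 1 (intervocalic spirantization): /p/ is a stop between vowels /i/ and /u/, so it spirantizes to the fricative [f]. /d/ is a stop between vowels /i/ and /u/, so it spirantizes to the fricative [z]. /p/ is a stop between vowels /u/ and /a/, so it spirantizes to the fricative [f]. /k/ is a stop between vowels /a/ and /e/, so it spirantizes to the fricative [x]. /nesiputpidupake/ → nesifutpizufaxe.
Rule 2 (stop-cluster a-epenthesis): /t/ and /p/ form a stop–stop cluster, so [a] is inserted between them. /nesifutpizufaxe/ → nesifutapizufaxe.
Rule 3 (post-nasal voicing): no segment meets the environment; /nesifutapizufaxe/ is unchanged.
Rule 4 (intervocalic voicing): /t/ is a voiceless stop between vowels /u/ and /a/, so it voices to [d]. /p/ is a voiceless stop between vowels /a/ and /i/, so it voices to [b]. /nesifutapizufaxe/ → nesifudabizufaxe.
Rule 5 (final vowel raising): /e/ is a mid vowel in word-final position, so it raises to [i]. /nesifudabizufaxe/ → nesifudabizufaxi.

nesifudabizufaxi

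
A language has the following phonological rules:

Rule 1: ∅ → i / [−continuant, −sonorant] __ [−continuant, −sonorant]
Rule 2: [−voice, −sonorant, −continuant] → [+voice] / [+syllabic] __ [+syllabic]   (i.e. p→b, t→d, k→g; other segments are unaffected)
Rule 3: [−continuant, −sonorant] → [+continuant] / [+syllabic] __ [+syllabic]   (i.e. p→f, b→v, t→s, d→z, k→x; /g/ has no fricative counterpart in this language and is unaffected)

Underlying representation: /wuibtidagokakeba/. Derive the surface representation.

wuivizizagogageva

Rule 1 (stop-cluster i-epenthesis): /b/ and /t/ form a stop–stop cluster, so [i] is inserted between them. /wuibtidagokakeba/ → wuibitidagokakeba.
Rule 2 (intervocalic voicing): /t/ is a voiceless stop between vowels /i/ and /i/, so it voices to [d]. /k/ is a voiceless stop between vowels /o/ and /a/, so it voices to [g]. /k/ is a voiceless stop between vowels /a/ and /e/, so it voices to [g]. /wuibitidagokakeba/ → wuibididagogageba.
Rule 3 (intervocalic spirantization): /b/ is a stop between vowels /i/ and /i/, so it spirantizes to the fricative [v]. /d/ is a stop between vowels /i/ and /i/, so it spirantizes to the fricative [z]. /d/ is a stop between vowels /i/ and /a/, so it spirantizes to the fricative [z]. /b/ is a stop between vowels /e/ and /a/, so it spirantizes to the fricative [v]. /wuibididagogageba/ → wuivizizagogageva.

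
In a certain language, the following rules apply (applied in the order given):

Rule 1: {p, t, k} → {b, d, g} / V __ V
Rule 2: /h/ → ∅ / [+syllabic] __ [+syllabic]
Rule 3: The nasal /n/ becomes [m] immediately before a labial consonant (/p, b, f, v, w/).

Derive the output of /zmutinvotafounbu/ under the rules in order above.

Rule 1 (intervocalic voicing): /t/ is a voiceless stop between vowels /u/ and /i/, so it voices to [d]. /t/ is a voiceless stop between vowels /o/ and /a/, so it voices to [d]. /zmutinvotafounbu/ → zmudinvodafounbu.
Rule 2 (intervocalic h-deletion): no segment meets the environment; /zmudinvodafounbu/ is unchanged.
Rule 3 (nasal place assimilation): /n/ precedes the labial consonant /v/, so it assimilates in place to [m]. /n/ precedes the labial consonant /b/, so it assimilates in place to [m]. /zmudinvodafounbu/ → zmudimvodafoumbu.

zmudimvodafoumbu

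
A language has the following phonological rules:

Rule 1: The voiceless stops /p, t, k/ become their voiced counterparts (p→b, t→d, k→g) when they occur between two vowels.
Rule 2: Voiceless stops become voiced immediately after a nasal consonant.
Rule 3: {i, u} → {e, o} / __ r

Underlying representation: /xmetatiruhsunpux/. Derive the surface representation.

xmedaderuhsunbux

Rule 1 (intervocalic voicing): /t/ is a voiceless stop between vowels /e/ and /a/, so it voices to [d]. /t/ is a voiceless stop between vowels /a/ and /i/, so it voices to [d]. /xmetatiruhsunpux/ → xmedadiruhsunpux.
Rule 2 (post-nasal voicing): /p/ is a voiceless stop immediately after the nasal /n/, so it voices to [b]. /xmedadiruhsunpux/ → xmedadiruhsunbux.
Rule 3 (pre-rhotic lowering): /i/ is a high vowel immediately before /r/, so it lowers to [e]. /xmedadiruhsunbux/ → xmedaderuhsunbux.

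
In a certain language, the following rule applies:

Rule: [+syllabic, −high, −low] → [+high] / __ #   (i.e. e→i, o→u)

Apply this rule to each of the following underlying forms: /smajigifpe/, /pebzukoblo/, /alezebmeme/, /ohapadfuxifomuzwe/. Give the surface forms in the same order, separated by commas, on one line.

smajigifpi, pebzukoblu, alezebmemi, ohapadfuxifomuzwi

/smajigifpe/: /e/ is a mid vowel in word-final position, so it raises to [i]. → [smajigifpi].
/pebzukoblo/: /o/ is a mid vowel in word-final position, so it raises to [u]. → [pebzukoblu].
/alezebmeme/: /e/ is a mid vowel in word-final position, so it raises to [i]. → [alezebmemi].
/ohapadfuxifomuzwe/: /e/ is a mid vowel in word-final position, so it raises to [i]. → [ohapadfuxifomuzwi].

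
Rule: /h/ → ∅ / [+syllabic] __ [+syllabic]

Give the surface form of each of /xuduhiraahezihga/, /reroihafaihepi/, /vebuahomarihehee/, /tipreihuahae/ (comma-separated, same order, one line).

xuduiraaezihga, reroiafaiepi, vebuaomarieee, tipreiuaae

/xuduhiraahezihga/: /h/ occurs between vowels /u/ and /i/, so it deletes. /h/ occurs between vowels /a/ and /e/, so it deletes. → [xuduiraaezihga].
/reroihafaihepi/: /h/ occurs between vowels /i/ and /a/, so it deletes. /h/ occurs between vowels /i/ and /e/, so it deletes. → [reroiafaiepi].
/vebuahomarihehee/: /h/ occurs between vowels /a/ and /o/, so it deletes. /h/ occurs between vowels /i/ and /e/, so it deletes. /h/ occurs between vowels /e/ and /e/, so it deletes. → [vebuaomarieee].
/tipreihuahae/: /h/ occurs between vowels /i/ and /u/, so it deletes. /h/ occurs between vowels /a/ and /a/, so it deletes. → [tipreiuaae].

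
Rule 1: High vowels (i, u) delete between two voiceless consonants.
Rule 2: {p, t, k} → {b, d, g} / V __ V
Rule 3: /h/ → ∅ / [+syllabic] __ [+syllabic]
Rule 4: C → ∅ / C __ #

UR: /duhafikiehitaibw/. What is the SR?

Rule 1 (high vowel syncope): /i/ is a high vowel flanked by voiceless consonants /f/ and /k/, so it deletes. /i/ is a high vowel flanked by voiceless consonants /h/ and /t/, so it deletes. /duhafikiehitaibw/ → duhafkiehtaibw.
Rule 2 (intervocalic voicing): no segment meets the environment; /duhafkiehtaibw/ is unchanged.
Rule 3 (intervocalic h-deletion): /h/ occurs between vowels /u/ and /a/, so it deletes. /duhafkiehtaibw/ → duafkiehtaibw.
Rule 4 (final cluster simplification): /w/ is the second consonant of a word-final cluster /bw/, so it deletes. /duafkiehtaibw/ → duafkiehtaib.

duafkiehtaib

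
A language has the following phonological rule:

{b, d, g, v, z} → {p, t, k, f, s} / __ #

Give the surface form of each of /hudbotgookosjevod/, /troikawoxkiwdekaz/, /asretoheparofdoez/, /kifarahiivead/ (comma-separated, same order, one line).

/hudbotgookosjevod/: /d/ is a voiced obstruent in word-final position, so it devoices to [t]. → [hudbotgookosjevot].
/troikawoxkiwdekaz/: /z/ is a voiced obstruent in word-final position, so it devoices to [s]. → [troikawoxkiwdekas].
/asretoheparofdoez/: /z/ is a voiced obstruent in word-final position, so it devoices to [s]. → [asretoheparofdoes].
/kifarahiivead/: /d/ is a voiced obstruent in word-final position, so it devoices to [t]. → [kifarahiiveat].

hudbotgookosjevot, troikawoxkiwdekas, asretoheparofdoes, kifarahiiveat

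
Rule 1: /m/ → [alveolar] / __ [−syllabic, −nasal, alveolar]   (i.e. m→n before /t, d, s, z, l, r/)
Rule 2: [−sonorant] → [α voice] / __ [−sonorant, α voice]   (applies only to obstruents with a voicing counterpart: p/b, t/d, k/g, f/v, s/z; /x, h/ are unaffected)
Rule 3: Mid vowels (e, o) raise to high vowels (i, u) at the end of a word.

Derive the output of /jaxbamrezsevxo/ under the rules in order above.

jaxbanressefxu

Rule 1 (nasal place assimilation): /m/ precedes the alveolar consonant /r/, so it assimilates in place to [n]. /jaxbamrezsevxo/ → jaxbanrezsevxo.
Rule 2 (regressive voicing assimilation): /z/ precedes the voiceless obstruent /s/, so it devoices to [s] by assimilation. /v/ precedes the voiceless obstruent /x/, so it devoices to [f] by assimilation. /jaxbanrezsevxo/ → jaxbanressefxo.
Rule 3 (final vowel raising): /o/ is a mid vowel in word-final position, so it raises to [u]. /jaxbanressefxo/ → jaxbanressefxu.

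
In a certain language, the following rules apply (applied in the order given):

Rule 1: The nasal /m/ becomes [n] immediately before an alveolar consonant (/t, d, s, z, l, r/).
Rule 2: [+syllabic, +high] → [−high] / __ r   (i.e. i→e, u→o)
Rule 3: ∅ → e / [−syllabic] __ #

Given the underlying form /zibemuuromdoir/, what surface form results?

zibemuorondoere

Rule 1 (nasal place assimilation): /m/ precedes the alveolar consonant /d/, so it assimilates in place to [n]. /zibemuuromdoir/ → zibemuurondoir.
Rule 2 (pre-rhotic lowering): /u/ is a high vowel immediately before /r/, so it lowers to [o]. /i/ is a high vowel immediately before /r/, so it lowers to [e]. /zibemuurondoir/ → zibemuorondoer.
Rule 3 (final e-epenthesis): the form ends in the consonant /r/, so [e] is inserted word-finally. /zibemuorondoer/ → zibemuorondoere.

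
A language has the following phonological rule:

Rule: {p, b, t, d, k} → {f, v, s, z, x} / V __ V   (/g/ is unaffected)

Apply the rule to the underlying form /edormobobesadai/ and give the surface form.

/d/ is a stop between vowels /e/ and /o/, so it spirantizes to the fricative [z].
/b/ is a stop between vowels /o/ and /o/, so it spirantizes to the fricative [v].
/b/ is a stop between vowels /o/ and /e/, so it spirantizes to the fricative [v].
/d/ is a stop between vowels /a/ and /a/, so it spirantizes to the fricative [z].
Surface form: [ezormovovesazai].

ezormovovesazai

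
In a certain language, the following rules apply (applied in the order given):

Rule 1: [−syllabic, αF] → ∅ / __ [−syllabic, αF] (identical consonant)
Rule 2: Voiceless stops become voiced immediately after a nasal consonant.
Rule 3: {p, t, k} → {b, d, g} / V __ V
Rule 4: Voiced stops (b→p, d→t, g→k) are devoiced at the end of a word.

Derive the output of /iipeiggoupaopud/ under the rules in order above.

iibeigoubaobut

Rule 1 (degemination): /gg/ is a geminate; the first /g/ deletes. /iipeiggoupaopud/ → iipeigoupaopud.
Rule 2 (post-nasal voicing): no segment meets the environment; /iipeigoupaopud/ is unchanged.
Rule 3 (intervocalic voicing): /p/ is a voiceless stop between vowels /i/ and /e/, so it voices to [b]. /p/ is a voiceless stop between vowels /u/ and /a/, so it voices to [b]. /p/ is a voiceless stop between vowels /o/ and /u/, so it voices to [b]. /iipeigoupaopud/ → iibeigoubaobud.
Rule 4 (final devoicing): /d/ is a voiced stop in word-final position, so it devoices to [t]. /iibeigoubaobud/ → iibeigoubaobut.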